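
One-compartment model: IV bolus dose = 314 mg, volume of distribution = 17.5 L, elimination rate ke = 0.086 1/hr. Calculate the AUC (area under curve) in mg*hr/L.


C0 = Dose/Vd = 314/17.5 = 17.9429 mg/L
AUC = C0/ke = 17.9429/0.086
AUC = 208.6 mg*hr/L


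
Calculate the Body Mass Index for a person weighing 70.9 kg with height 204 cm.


BMI = weight / height^2
height = 204 cm = 2.04 m
BMI = 70.9 / 2.04^2
BMI = 17.04 kg/m^2


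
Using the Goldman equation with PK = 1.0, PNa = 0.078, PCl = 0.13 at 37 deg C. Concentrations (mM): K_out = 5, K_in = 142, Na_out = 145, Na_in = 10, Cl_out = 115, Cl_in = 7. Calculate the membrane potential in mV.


Vm = (RT/F)*ln((PK*Ko + PNa*Nao + PCl*Cli)/(PK*Ki + PNa*Nai + PCl*Clo))
Numer = 17.22, Denom = 157.73
Vm = -59.19 mV


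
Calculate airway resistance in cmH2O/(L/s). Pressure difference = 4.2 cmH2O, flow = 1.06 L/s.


R = dP / flow
R = 4.2 / 1.06
R = 3.962 cmH2O/(L/s)


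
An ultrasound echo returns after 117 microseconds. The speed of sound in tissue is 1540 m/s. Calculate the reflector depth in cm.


depth = c * t / 2
t = 117 us = 1.1700e-04 s
depth = 1540 * 1.1700e-04 / 2
depth = 0.09009 m = 9.009 cm


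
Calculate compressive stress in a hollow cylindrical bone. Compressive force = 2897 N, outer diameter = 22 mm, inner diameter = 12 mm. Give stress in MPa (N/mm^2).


A = pi*(r_o^2 - r_i^2)
r_o = 11 mm, r_i = 6 mm
A = 267.035 mm^2
sigma = F/A = 2897 / 267.035
sigma = 10.85 MPa


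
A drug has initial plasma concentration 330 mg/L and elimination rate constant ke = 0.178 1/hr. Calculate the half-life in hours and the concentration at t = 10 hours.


t_half = ln(2) / ke = 0.693147 / 0.178 = 3.894 hr
C(t) = C0 * exp(-ke*t) = 330 * exp(-0.178*10)
C(10) = 55.65 mg/L


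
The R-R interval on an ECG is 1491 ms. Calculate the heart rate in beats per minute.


HR = 60 / RR_interval(s)
RR = 1491 ms = 1.491 s
HR = 60 / 1.491 = 40.24 bpm


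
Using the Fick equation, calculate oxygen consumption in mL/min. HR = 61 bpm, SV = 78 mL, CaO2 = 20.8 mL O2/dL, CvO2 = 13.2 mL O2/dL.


CO = HR*SV = 61*78/1000 = 4.758 L/min
a-v O2 diff = 20.8 - 13.2 = 7.6 mL/dL
VO2 = CO * (CaO2-CvO2) * 10 dL/L
VO2 = 4.758 * 7.6 * 10
VO2 = 361.6 mL/min


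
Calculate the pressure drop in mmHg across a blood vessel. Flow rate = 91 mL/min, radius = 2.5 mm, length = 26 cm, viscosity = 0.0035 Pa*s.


dP = 8*mu*L*Q / (pi*r^4)
Q = 91 mL/min = 1.51667e-06 m^3/s
dP = 89.9731 Pa = 89.9731 / 133.322 mmHg = 0.6749 mmHg


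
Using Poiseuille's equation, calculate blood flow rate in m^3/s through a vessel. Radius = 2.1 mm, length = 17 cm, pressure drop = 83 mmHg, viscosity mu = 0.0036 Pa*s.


Q = pi*r^4*dP / (8*mu*L)
r = 0.0021 m, L = 0.17 m
dP = 83 mmHg = 11065.726 Pa
Q = 1.3809e-04 m^3/s


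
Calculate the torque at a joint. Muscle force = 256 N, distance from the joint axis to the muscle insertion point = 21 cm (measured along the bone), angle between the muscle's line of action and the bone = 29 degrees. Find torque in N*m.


Torque = F * d * sin(theta)   (moment arm = d*sin(theta))
d = 21 cm = 0.21 m
Torque = 256 * 0.21 * sin(29)
Torque = 26.06 N*m


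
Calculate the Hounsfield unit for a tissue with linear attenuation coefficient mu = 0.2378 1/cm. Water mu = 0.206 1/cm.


HU = ((mu_tissue - mu_water) / mu_water) * 1000
HU = ((0.2378 - 0.206) / 0.206) * 1000
HU = 154.4


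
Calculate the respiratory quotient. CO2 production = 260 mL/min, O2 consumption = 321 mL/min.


RQ = VCO2 / VO2
RQ = 260 / 321
RQ = 0.81


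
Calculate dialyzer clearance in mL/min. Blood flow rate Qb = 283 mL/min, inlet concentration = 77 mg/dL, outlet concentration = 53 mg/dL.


K = Qb * (Cb_in - Cb_out) / Cb_in
K = 283 * (77 - 53) / 77
K = 88.21 mL/min


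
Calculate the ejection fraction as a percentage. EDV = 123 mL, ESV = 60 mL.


SV = EDV - ESV = 123 - 60 = 63 mL
EF = SV/EDV * 100 = 63/123 * 100
EF = 51.22%


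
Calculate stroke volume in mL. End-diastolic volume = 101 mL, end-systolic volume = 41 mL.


SV = EDV - ESV
SV = 101 - 41
SV = 60 mL


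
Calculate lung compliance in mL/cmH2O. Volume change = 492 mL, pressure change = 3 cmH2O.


C = dV / dP
C = 492 / 3
C = 164 mL/cmH2O


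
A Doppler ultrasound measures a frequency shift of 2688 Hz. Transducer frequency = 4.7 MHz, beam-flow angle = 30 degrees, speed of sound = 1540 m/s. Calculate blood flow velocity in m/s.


v = fd * c / (2 * f0 * cos(theta))
v = 2688 * 1540 / (2 * 4.7000e+06 * cos(30))
v = 0.5085 m/s


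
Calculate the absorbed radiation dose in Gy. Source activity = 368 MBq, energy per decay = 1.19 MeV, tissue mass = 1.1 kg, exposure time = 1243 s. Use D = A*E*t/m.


A = 368 MBq = 3.6800e+08 Bq
E = 1.19 MeV = 1.90638e-13 J
D = A*E*t/m = 3.6800e+08*1.90638e-13*1243/1.1
D = 0.07927 Gy


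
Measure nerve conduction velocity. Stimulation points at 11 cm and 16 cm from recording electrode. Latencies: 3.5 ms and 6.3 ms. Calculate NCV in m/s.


Distance = (16 - 11) / 100 = 0.05 m
dt = (6.3 - 3.5) / 1000 = 0.0028 s
NCV = dist / dt = 17.86 m/s


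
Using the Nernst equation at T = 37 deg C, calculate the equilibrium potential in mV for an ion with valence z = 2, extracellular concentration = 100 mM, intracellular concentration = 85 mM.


E = (RT/(zF)) * ln(C_out/C_in)
T = 37 + 273.15 = 310.15 K
E = (8.314 * 310.15 / (2 * 96485)) * ln(100/85)
E = 2.172 mV


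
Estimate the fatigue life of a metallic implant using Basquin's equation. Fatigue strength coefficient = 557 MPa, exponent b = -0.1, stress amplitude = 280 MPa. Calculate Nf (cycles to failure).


sigma_a = sigma_f' * (2Nf)^b
2Nf = (sigma_a/sigma_f')^(1/b)
2Nf = (280/557)^(1/-0.1)
2Nf = 970.44659
Nf = 485.2


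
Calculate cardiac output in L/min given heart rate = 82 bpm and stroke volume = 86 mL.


CO = HR * SV
CO = 82 * 86 / 1000
CO = 7.052 L/min


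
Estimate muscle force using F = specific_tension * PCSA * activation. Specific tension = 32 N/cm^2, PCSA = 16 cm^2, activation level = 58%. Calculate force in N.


F = sigma * PCSA * activation
F = 32 * 16 * 0.58
F = 297 N


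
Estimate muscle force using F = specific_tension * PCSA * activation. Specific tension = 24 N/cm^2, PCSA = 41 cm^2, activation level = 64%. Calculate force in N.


F = sigma * PCSA * activation
F = 24 * 41 * 0.64
F = 629.8 N


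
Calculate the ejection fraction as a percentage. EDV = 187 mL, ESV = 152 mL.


SV = EDV - ESV = 187 - 152 = 35 mL
EF = SV/EDV * 100 = 35/187 * 100
EF = 18.72%


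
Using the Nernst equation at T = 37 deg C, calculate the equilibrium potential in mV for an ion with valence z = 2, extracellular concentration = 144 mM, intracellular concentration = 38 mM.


E = (RT/(zF)) * ln(C_out/C_in)
T = 37 + 273.15 = 310.15 K
E = (8.314 * 310.15 / (2 * 96485)) * ln(144/38)
E = 17.8 mV


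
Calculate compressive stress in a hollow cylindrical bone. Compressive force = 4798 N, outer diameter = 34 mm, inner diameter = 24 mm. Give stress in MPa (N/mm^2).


A = pi*(r_o^2 - r_i^2)
r_o = 17 mm, r_i = 12 mm
A = 455.531 mm^2
sigma = F/A = 4798 / 455.531
sigma = 10.53 MPa


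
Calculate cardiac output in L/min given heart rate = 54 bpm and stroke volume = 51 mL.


CO = HR * SV
CO = 54 * 51 / 1000
CO = 2.754 L/min


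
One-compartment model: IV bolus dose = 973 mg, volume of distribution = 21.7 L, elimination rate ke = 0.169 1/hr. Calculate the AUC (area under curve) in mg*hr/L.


C0 = Dose/Vd = 973/21.7 = 44.8387 mg/L
AUC = C0/ke = 44.8387/0.169
AUC = 265.3 mg*hr/L


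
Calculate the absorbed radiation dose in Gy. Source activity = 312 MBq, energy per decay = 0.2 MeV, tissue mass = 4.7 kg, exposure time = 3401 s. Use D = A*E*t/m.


A = 312 MBq = 3.1200e+08 Bq
E = 0.2 MeV = 3.204e-14 J
D = A*E*t/m = 3.1200e+08*3.204e-14*3401/4.7
D = 0.007234 Gy


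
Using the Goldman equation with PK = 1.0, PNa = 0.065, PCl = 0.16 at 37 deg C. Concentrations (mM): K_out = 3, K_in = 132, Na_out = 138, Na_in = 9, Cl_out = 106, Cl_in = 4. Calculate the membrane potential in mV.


Vm = (RT/F)*ln((PK*Ko + PNa*Nao + PCl*Cli)/(PK*Ki + PNa*Nai + PCl*Clo))
Numer = 12.61, Denom = 149.545
Vm = -66.09 mV


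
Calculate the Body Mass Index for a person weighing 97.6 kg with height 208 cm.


BMI = weight / height^2
height = 208 cm = 2.08 m
BMI = 97.6 / 2.08^2
BMI = 22.56 kg/m^2


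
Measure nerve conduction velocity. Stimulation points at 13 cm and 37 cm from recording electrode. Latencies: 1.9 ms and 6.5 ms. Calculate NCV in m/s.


Distance = (37 - 13) / 100 = 0.24 m
dt = (6.5 - 1.9) / 1000 = 0.0046 s
NCV = dist / dt = 52.17 m/s


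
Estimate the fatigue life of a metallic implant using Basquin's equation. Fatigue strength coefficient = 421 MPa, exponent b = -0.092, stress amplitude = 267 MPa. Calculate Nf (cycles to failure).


sigma_a = sigma_f' * (2Nf)^b
2Nf = (sigma_a/sigma_f')^(1/b)
2Nf = (267/421)^(1/-0.092)
2Nf = 141.15068
Nf = 70.58


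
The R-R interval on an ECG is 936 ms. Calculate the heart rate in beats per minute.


HR = 60 / RR_interval(s)
RR = 936 ms = 0.936 s
HR = 60 / 0.936 = 64.1 bpm


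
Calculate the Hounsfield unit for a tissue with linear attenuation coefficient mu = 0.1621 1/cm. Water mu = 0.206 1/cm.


HU = ((mu_tissue - mu_water) / mu_water) * 1000
HU = ((0.1621 - 0.206) / 0.206) * 1000
HU = -213.1


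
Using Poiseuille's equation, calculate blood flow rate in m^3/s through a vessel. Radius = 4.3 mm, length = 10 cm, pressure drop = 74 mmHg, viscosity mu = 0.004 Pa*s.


Q = pi*r^4*dP / (8*mu*L)
r = 0.0043 m, L = 0.1 m
dP = 74 mmHg = 9865.828 Pa
Q = 0.003311 m^3/s


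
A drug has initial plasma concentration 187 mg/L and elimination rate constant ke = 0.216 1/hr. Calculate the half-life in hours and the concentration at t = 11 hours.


t_half = ln(2) / ke = 0.693147 / 0.216 = 3.209 hr
C(t) = C0 * exp(-ke*t) = 187 * exp(-0.216*11)
C(11) = 17.38 mg/L


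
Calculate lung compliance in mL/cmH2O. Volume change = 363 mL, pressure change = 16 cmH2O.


C = dV / dP
C = 363 / 16
C = 22.69 mL/cmH2O


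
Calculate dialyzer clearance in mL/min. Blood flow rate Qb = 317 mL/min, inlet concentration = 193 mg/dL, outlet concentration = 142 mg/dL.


K = Qb * (Cb_in - Cb_out) / Cb_in
K = 317 * (193 - 142) / 193
K = 83.77 mL/min


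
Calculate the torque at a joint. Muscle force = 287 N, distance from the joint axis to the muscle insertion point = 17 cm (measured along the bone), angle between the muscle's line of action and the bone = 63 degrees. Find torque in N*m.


Torque = F * d * sin(theta)   (moment arm = d*sin(theta))
d = 17 cm = 0.17 m
Torque = 287 * 0.17 * sin(63)
Torque = 43.47 N*m


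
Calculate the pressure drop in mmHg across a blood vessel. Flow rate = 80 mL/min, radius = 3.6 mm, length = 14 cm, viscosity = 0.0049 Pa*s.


dP = 8*mu*L*Q / (pi*r^4)
Q = 80 mL/min = 1.33333e-06 m^3/s
dP = 13.8673 Pa = 13.8673 / 133.322 mmHg = 0.104 mmHg


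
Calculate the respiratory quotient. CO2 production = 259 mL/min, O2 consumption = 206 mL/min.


RQ = VCO2 / VO2
RQ = 259 / 206
RQ = 1.257


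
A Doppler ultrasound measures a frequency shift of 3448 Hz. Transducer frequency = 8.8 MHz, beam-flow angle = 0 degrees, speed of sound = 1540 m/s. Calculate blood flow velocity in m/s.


v = fd * c / (2 * f0 * cos(theta))
v = 3448 * 1540 / (2 * 8.8000e+06 * cos(0))
v = 0.3017 m/s


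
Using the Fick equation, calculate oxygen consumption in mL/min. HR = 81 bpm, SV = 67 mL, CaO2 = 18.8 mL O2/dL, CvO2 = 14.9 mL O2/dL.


CO = HR*SV = 81*67/1000 = 5.427 L/min
a-v O2 diff = 18.8 - 14.9 = 3.9 mL/dL
VO2 = CO * (CaO2-CvO2) * 10 dL/L
VO2 = 5.427 * 3.9 * 10
VO2 = 211.7 mL/min


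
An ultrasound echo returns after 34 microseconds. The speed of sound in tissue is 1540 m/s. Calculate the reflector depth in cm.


depth = c * t / 2
t = 34 us = 3.4000e-05 s
depth = 1540 * 3.4000e-05 / 2
depth = 0.02618 m = 2.618 cm


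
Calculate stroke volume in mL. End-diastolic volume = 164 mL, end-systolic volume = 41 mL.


SV = EDV - ESV
SV = 164 - 41
SV = 123 mL


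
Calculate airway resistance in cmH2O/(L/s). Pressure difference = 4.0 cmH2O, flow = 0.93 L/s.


R = dP / flow
R = 4.0 / 0.93
R = 4.301 cmH2O/(L/s)


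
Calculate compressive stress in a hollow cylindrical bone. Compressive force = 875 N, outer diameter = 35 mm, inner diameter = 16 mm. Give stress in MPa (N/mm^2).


A = pi*(r_o^2 - r_i^2)
r_o = 17.5 mm, r_i = 8 mm
A = 761.051 mm^2
sigma = F/A = 875 / 761.051
sigma = 1.15 MPa


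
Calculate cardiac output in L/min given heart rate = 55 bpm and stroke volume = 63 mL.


CO = HR * SV
CO = 55 * 63 / 1000
CO = 3.465 L/min


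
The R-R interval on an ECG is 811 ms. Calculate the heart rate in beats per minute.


HR = 60 / RR_interval(s)
RR = 811 ms = 0.811 s
HR = 60 / 0.811 = 73.98 bpm


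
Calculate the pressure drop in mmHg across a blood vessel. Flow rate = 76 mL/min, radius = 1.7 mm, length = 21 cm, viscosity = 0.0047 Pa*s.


dP = 8*mu*L*Q / (pi*r^4)
Q = 76 mL/min = 1.26667e-06 m^3/s
dP = 381.176 Pa = 381.176 / 133.322 mmHg = 2.859 mmHg


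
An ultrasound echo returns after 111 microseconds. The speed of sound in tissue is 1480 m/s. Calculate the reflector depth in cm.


depth = c * t / 2
t = 111 us = 1.1100e-04 s
depth = 1480 * 1.1100e-04 / 2
depth = 0.08214 m = 8.214 cm


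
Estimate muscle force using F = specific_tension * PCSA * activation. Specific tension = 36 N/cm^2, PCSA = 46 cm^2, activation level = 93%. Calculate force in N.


F = sigma * PCSA * activation
F = 36 * 46 * 0.93
F = 1540 N


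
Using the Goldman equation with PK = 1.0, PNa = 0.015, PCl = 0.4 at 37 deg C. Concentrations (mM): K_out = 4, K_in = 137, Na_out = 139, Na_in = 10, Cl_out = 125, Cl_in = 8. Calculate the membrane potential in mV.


Vm = (RT/F)*ln((PK*Ko + PNa*Nao + PCl*Cli)/(PK*Ki + PNa*Nai + PCl*Clo))
Numer = 9.285, Denom = 187.15
Vm = -80.27 mV


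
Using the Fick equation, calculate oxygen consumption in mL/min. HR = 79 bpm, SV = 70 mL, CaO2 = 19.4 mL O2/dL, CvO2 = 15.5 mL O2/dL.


CO = HR*SV = 79*70/1000 = 5.53 L/min
a-v O2 diff = 19.4 - 15.5 = 3.9 mL/dL
VO2 = CO * (CaO2-CvO2) * 10 dL/L
VO2 = 5.53 * 3.9 * 10
VO2 = 215.7 mL/min


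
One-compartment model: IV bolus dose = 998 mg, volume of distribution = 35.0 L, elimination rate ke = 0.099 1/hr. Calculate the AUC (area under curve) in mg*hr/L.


C0 = Dose/Vd = 998/35.0 = 28.5143 mg/L
AUC = C0/ke = 28.5143/0.099
AUC = 288 mg*hr/L


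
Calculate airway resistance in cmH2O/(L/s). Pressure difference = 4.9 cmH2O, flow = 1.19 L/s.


R = dP / flow
R = 4.9 / 1.19
R = 4.118 cmH2O/(L/s)


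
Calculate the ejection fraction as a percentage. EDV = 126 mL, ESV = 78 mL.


SV = EDV - ESV = 126 - 78 = 48 mL
EF = SV/EDV * 100 = 48/126 * 100
EF = 38.1%


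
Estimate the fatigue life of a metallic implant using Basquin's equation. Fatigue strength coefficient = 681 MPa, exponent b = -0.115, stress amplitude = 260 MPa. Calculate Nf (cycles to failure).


sigma_a = sigma_f' * (2Nf)^b
2Nf = (sigma_a/sigma_f')^(1/b)
2Nf = (260/681)^(1/-0.115)
2Nf = 4328.0633
Nf = 2164


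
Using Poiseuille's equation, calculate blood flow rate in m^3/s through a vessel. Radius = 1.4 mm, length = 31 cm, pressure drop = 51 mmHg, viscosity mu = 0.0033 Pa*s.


Q = pi*r^4*dP / (8*mu*L)
r = 0.0014 m, L = 0.31 m
dP = 51 mmHg = 6799.422 Pa
Q = 1.0027e-05 m^3/s


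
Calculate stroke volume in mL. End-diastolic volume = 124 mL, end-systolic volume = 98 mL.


SV = EDV - ESV
SV = 124 - 98
SV = 26 mL


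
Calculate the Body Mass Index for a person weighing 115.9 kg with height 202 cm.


BMI = weight / height^2
height = 202 cm = 2.02 m
BMI = 115.9 / 2.02^2
BMI = 28.4 kg/m^2


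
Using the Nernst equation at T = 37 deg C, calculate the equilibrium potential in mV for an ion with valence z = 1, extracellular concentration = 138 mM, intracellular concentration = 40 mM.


E = (RT/(zF)) * ln(C_out/C_in)
T = 37 + 273.15 = 310.15 K
E = (8.314 * 310.15 / (1 * 96485)) * ln(138/40)
E = 33.1 mV


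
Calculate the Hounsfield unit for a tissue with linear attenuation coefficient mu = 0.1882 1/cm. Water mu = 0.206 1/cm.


HU = ((mu_tissue - mu_water) / mu_water) * 1000
HU = ((0.1882 - 0.206) / 0.206) * 1000
HU = -86.41


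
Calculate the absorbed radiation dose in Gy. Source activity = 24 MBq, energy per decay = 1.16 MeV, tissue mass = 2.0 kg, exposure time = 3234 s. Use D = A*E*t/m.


A = 24 MBq = 2.4000e+07 Bq
E = 1.16 MeV = 1.85832e-13 J
D = A*E*t/m = 2.4000e+07*1.85832e-13*3234/2.0
D = 0.007212 Gy


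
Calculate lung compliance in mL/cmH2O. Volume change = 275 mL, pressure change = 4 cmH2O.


C = dV / dP
C = 275 / 4
C = 68.75 mL/cmH2O


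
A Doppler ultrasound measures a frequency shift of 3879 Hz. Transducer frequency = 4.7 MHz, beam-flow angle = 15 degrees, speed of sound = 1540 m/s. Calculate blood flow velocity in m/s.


v = fd * c / (2 * f0 * cos(theta))
v = 3879 * 1540 / (2 * 4.7000e+06 * cos(15))
v = 0.6579 m/s


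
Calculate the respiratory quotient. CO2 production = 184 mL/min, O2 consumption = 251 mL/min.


RQ = VCO2 / VO2
RQ = 184 / 251
RQ = 0.7331


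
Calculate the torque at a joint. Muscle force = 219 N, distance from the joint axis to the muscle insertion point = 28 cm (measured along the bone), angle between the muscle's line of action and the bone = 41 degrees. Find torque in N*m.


Torque = F * d * sin(theta)   (moment arm = d*sin(theta))
d = 28 cm = 0.28 m
Torque = 219 * 0.28 * sin(41)
Torque = 40.23 N*m


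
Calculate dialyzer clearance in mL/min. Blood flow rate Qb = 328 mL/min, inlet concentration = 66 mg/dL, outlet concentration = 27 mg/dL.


K = Qb * (Cb_in - Cb_out) / Cb_in
K = 328 * (66 - 27) / 66
K = 193.8 mL/min


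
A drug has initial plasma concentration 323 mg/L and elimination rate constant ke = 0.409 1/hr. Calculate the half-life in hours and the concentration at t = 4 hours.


t_half = ln(2) / ke = 0.693147 / 0.409 = 1.695 hr
C(t) = C0 * exp(-ke*t) = 323 * exp(-0.409*4)
C(4) = 62.91 mg/L


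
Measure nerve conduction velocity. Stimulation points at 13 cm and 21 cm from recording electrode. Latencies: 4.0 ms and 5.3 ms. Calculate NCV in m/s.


Distance = (21 - 13) / 100 = 0.08 m
dt = (5.3 - 4.0) / 1000 = 0.0013 s
NCV = dist / dt = 61.54 m/s


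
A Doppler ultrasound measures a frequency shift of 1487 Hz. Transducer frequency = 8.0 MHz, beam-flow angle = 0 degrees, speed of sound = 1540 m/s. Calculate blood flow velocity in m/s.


v = fd * c / (2 * f0 * cos(theta))
v = 1487 * 1540 / (2 * 8.0000e+06 * cos(0))
v = 0.1431 m/s


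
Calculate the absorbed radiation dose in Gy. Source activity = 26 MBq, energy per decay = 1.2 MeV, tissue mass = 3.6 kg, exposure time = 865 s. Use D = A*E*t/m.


A = 26 MBq = 2.6000e+07 Bq
E = 1.2 MeV = 1.9224e-13 J
D = A*E*t/m = 2.6000e+07*1.9224e-13*865/3.6
D = 0.001201 Gy


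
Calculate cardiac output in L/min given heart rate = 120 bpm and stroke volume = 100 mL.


CO = HR * SV
CO = 120 * 100 / 1000
CO = 12 L/min


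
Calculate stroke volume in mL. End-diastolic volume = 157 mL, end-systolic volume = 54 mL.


SV = EDV - ESV
SV = 157 - 54
SV = 103 mL


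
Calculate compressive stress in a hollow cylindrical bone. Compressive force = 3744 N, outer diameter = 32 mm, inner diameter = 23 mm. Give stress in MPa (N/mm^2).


A = pi*(r_o^2 - r_i^2)
r_o = 16 mm, r_i = 11.5 mm
A = 388.772 mm^2
sigma = F/A = 3744 / 388.772
sigma = 9.63 MPa


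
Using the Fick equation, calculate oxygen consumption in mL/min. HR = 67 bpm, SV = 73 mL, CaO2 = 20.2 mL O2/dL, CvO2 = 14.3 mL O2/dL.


CO = HR*SV = 67*73/1000 = 4.891 L/min
a-v O2 diff = 20.2 - 14.3 = 5.9 mL/dL
VO2 = CO * (CaO2-CvO2) * 10 dL/L
VO2 = 4.891 * 5.9 * 10
VO2 = 288.6 mL/min


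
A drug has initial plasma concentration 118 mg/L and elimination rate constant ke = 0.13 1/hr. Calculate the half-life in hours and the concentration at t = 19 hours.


t_half = ln(2) / ke = 0.693147 / 0.13 = 5.332 hr
C(t) = C0 * exp(-ke*t) = 118 * exp(-0.13*19)
C(19) = 9.981 mg/L


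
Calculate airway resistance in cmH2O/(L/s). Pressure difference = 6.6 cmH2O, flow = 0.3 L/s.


R = dP / flow
R = 6.6 / 0.3
R = 22 cmH2O/(L/s)


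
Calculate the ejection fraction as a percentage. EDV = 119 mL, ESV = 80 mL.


SV = EDV - ESV = 119 - 80 = 39 mL
EF = SV/EDV * 100 = 39/119 * 100
EF = 32.77%


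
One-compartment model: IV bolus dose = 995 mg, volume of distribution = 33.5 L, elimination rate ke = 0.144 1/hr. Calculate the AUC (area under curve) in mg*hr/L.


C0 = Dose/Vd = 995/33.5 = 29.7015 mg/L
AUC = C0/ke = 29.7015/0.144
AUC = 206.3 mg*hr/L


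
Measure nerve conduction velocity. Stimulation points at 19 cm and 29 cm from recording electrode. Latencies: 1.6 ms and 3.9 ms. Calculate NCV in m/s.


Distance = (29 - 19) / 100 = 0.1 m
dt = (3.9 - 1.6) / 1000 = 0.0023 s
NCV = dist / dt = 43.48 m/s


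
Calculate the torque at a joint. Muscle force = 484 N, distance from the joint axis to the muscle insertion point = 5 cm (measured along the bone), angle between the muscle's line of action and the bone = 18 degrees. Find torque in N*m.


Torque = F * d * sin(theta)   (moment arm = d*sin(theta))
d = 5 cm = 0.05 m
Torque = 484 * 0.05 * sin(18)
Torque = 7.478 N*m


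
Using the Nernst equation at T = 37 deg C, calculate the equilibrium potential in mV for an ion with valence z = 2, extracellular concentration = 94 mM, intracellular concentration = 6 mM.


E = (RT/(zF)) * ln(C_out/C_in)
T = 37 + 273.15 = 310.15 K
E = (8.314 * 310.15 / (2 * 96485)) * ln(94/6)
E = 36.77 mV


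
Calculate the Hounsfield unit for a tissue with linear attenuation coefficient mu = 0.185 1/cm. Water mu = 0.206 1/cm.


HU = ((mu_tissue - mu_water) / mu_water) * 1000
HU = ((0.185 - 0.206) / 0.206) * 1000
HU = -101.9


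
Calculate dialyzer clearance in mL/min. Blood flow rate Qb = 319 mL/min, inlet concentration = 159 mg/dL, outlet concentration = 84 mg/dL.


K = Qb * (Cb_in - Cb_out) / Cb_in
K = 319 * (159 - 84) / 159
K = 150.5 mL/min


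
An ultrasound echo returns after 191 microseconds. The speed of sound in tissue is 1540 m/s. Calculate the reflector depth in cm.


depth = c * t / 2
t = 191 us = 1.9100e-04 s
depth = 1540 * 1.9100e-04 / 2
depth = 0.14707 m = 14.707 cm


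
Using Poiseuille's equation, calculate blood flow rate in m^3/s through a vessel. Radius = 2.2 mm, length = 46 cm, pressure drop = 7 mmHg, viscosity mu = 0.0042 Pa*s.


Q = pi*r^4*dP / (8*mu*L)
r = 0.0022 m, L = 0.46 m
dP = 7 mmHg = 933.254 Pa
Q = 4.4437e-06 m^3/s


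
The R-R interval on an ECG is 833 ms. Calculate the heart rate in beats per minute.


HR = 60 / RR_interval(s)
RR = 833 ms = 0.833 s
HR = 60 / 0.833 = 72.03 bpm


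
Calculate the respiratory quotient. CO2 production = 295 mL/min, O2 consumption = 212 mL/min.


RQ = VCO2 / VO2
RQ = 295 / 212
RQ = 1.392


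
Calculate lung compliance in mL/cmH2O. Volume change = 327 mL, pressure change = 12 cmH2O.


C = dV / dP
C = 327 / 12
C = 27.25 mL/cmH2O


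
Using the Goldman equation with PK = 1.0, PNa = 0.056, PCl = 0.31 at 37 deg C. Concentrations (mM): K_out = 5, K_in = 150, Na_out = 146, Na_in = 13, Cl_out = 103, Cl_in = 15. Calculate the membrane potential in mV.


Vm = (RT/F)*ln((PK*Ko + PNa*Nao + PCl*Cli)/(PK*Ki + PNa*Nai + PCl*Clo))
Numer = 17.826, Denom = 182.658
Vm = -62.19 mV


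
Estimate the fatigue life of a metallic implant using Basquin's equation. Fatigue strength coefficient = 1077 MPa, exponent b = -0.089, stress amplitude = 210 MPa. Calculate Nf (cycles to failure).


sigma_a = sigma_f' * (2Nf)^b
2Nf = (sigma_a/sigma_f')^(1/b)
2Nf = (210/1077)^(1/-0.089)
2Nf = 94948419
Nf = 4.7474e+07


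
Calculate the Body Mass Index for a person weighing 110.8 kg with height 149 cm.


BMI = weight / height^2
height = 149 cm = 1.49 m
BMI = 110.8 / 1.49^2
BMI = 49.91 kg/m^2


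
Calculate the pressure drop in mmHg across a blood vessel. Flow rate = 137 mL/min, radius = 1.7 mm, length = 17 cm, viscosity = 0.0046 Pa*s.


dP = 8*mu*L*Q / (pi*r^4)
Q = 137 mL/min = 2.28333e-06 m^3/s
dP = 544.402 Pa = 544.402 / 133.322 mmHg = 4.083 mmHg


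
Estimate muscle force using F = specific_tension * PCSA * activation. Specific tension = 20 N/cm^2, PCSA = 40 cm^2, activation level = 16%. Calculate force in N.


F = sigma * PCSA * activation
F = 20 * 40 * 0.16
F = 128 N


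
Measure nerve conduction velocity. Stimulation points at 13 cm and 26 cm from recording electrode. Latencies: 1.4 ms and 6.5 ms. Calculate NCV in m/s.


Distance = (26 - 13) / 100 = 0.13 m
dt = (6.5 - 1.4) / 1000 = 0.0051 s
NCV = dist / dt = 25.49 m/s


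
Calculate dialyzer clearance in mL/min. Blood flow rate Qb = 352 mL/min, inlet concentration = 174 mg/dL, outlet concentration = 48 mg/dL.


K = Qb * (Cb_in - Cb_out) / Cb_in
K = 352 * (174 - 48) / 174
K = 254.9 mL/min


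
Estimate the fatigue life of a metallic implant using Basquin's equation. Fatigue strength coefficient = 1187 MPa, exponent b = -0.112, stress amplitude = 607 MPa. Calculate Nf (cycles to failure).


sigma_a = sigma_f' * (2Nf)^b
2Nf = (sigma_a/sigma_f')^(1/b)
2Nf = (607/1187)^(1/-0.112)
2Nf = 398.61517
Nf = 199.3


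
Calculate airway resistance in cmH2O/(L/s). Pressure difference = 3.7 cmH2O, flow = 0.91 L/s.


R = dP / flow
R = 3.7 / 0.91
R = 4.066 cmH2O/(L/s)


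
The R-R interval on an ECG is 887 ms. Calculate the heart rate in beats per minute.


HR = 60 / RR_interval(s)
RR = 887 ms = 0.887 s
HR = 60 / 0.887 = 67.64 bpm


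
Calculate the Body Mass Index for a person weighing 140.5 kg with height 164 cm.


BMI = weight / height^2
height = 164 cm = 1.64 m
BMI = 140.5 / 1.64^2
BMI = 52.24 kg/m^2


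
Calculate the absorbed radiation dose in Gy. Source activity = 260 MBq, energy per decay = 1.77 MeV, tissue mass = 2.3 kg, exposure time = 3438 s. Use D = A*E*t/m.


A = 260 MBq = 2.6000e+08 Bq
E = 1.77 MeV = 2.83554e-13 J
D = A*E*t/m = 2.6000e+08*2.83554e-13*3438/2.3
D = 0.1102 Gy


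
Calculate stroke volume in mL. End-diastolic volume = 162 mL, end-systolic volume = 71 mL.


SV = EDV - ESV
SV = 162 - 71
SV = 91 mL


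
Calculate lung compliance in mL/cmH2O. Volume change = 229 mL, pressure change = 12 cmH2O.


C = dV / dP
C = 229 / 12
C = 19.08 mL/cmH2O


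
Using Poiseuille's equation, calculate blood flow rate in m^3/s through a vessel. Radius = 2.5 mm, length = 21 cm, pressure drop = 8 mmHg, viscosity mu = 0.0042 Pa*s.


Q = pi*r^4*dP / (8*mu*L)
r = 0.0025 m, L = 0.21 m
dP = 8 mmHg = 1066.576 Pa
Q = 1.8550e-05 m^3/s


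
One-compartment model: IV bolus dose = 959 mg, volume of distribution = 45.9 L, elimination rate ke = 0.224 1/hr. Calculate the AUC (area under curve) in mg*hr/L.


C0 = Dose/Vd = 959/45.9 = 20.8932 mg/L
AUC = C0/ke = 20.8932/0.224
AUC = 93.27 mg*hr/L


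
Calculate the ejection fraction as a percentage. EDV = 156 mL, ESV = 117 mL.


SV = EDV - ESV = 156 - 117 = 39 mL
EF = SV/EDV * 100 = 39/156 * 100
EF = 25%


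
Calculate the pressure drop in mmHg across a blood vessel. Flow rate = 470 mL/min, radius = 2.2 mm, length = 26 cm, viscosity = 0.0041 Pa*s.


dP = 8*mu*L*Q / (pi*r^4)
Q = 470 mL/min = 7.83333e-06 m^3/s
dP = 907.722 Pa = 907.722 / 133.322 mmHg = 6.808 mmHg


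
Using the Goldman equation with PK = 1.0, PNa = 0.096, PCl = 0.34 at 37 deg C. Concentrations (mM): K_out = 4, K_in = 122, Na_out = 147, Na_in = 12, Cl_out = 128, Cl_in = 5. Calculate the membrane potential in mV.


Vm = (RT/F)*ln((PK*Ko + PNa*Nao + PCl*Cli)/(PK*Ki + PNa*Nai + PCl*Clo))
Numer = 19.812, Denom = 166.672
Vm = -56.92 mV


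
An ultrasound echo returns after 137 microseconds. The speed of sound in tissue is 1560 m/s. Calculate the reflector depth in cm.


depth = c * t / 2
t = 137 us = 1.3700e-04 s
depth = 1560 * 1.3700e-04 / 2
depth = 0.10686 m = 10.686 cm


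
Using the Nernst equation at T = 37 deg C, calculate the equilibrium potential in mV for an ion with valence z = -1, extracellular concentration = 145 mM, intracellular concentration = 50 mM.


E = (RT/(zF)) * ln(C_out/C_in)
T = 37 + 273.15 = 310.15 K
E = (8.314 * 310.15 / (-1 * 96485)) * ln(145/50)
E = -28.45 mV


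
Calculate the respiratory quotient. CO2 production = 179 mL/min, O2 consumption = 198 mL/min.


RQ = VCO2 / VO2
RQ = 179 / 198
RQ = 0.904


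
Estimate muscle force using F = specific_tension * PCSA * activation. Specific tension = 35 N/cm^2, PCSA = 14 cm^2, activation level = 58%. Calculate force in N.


F = sigma * PCSA * activation
F = 35 * 14 * 0.58
F = 284.2 N


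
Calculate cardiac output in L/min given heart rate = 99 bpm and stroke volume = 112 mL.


CO = HR * SV
CO = 99 * 112 / 1000
CO = 11.09 L/min


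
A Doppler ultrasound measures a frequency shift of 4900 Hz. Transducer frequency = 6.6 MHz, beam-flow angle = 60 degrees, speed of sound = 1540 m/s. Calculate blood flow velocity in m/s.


v = fd * c / (2 * f0 * cos(theta))
v = 4900 * 1540 / (2 * 6.6000e+06 * cos(60))
v = 1.143 m/s


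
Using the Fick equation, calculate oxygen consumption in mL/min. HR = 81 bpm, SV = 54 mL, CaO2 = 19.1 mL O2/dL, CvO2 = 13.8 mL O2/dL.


CO = HR*SV = 81*54/1000 = 4.374 L/min
a-v O2 diff = 19.1 - 13.8 = 5.3 mL/dL
VO2 = CO * (CaO2-CvO2) * 10 dL/L
VO2 = 4.374 * 5.3 * 10
VO2 = 231.8 mL/min


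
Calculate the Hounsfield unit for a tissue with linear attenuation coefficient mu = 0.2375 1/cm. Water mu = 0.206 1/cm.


HU = ((mu_tissue - mu_water) / mu_water) * 1000
HU = ((0.2375 - 0.206) / 0.206) * 1000
HU = 152.9


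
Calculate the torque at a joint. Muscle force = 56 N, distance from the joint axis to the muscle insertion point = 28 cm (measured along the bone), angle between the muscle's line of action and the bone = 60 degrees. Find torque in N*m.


Torque = F * d * sin(theta)   (moment arm = d*sin(theta))
d = 28 cm = 0.28 m
Torque = 56 * 0.28 * sin(60)
Torque = 13.58 N*m


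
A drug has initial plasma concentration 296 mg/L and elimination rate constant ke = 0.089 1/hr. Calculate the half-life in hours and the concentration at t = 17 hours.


t_half = ln(2) / ke = 0.693147 / 0.089 = 7.788 hr
C(t) = C0 * exp(-ke*t) = 296 * exp(-0.089*17)
C(17) = 65.19 mg/L


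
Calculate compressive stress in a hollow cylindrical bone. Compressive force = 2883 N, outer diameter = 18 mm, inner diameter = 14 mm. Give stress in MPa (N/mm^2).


A = pi*(r_o^2 - r_i^2)
r_o = 9 mm, r_i = 7 mm
A = 100.531 mm^2
sigma = F/A = 2883 / 100.531
sigma = 28.68 MPa


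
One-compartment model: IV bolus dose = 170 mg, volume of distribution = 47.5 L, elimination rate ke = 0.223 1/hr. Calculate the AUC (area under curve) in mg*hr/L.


C0 = Dose/Vd = 170/47.5 = 3.57895 mg/L
AUC = C0/ke = 3.57895/0.223
AUC = 16.05 mg*hr/L


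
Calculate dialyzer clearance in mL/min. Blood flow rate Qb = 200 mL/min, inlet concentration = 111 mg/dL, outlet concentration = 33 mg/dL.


K = Qb * (Cb_in - Cb_out) / Cb_in
K = 200 * (111 - 33) / 111
K = 140.5 mL/min


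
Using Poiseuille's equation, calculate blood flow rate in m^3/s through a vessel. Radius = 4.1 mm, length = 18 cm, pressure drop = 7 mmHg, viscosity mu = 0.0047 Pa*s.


Q = pi*r^4*dP / (8*mu*L)
r = 0.0041 m, L = 0.18 m
dP = 7 mmHg = 933.254 Pa
Q = 1.2241e-04 m^3/s


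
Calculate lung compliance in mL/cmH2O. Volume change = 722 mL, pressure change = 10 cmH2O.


C = dV / dP
C = 722 / 10
C = 72.2 mL/cmH2O


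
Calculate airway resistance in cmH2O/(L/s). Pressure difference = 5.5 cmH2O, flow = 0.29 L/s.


R = dP / flow
R = 5.5 / 0.29
R = 18.97 cmH2O/(L/s)


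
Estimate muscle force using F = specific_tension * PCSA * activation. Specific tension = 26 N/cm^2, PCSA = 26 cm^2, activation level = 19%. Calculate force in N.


F = sigma * PCSA * activation
F = 26 * 26 * 0.19
F = 128.4 N


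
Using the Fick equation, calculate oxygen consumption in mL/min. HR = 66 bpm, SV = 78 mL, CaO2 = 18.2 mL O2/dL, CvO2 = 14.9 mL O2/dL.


CO = HR*SV = 66*78/1000 = 5.148 L/min
a-v O2 diff = 18.2 - 14.9 = 3.3 mL/dL
VO2 = CO * (CaO2-CvO2) * 10 dL/L
VO2 = 5.148 * 3.3 * 10
VO2 = 169.9 mL/min


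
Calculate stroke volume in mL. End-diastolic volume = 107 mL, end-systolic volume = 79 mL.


SV = EDV - ESV
SV = 107 - 79
SV = 28 mL


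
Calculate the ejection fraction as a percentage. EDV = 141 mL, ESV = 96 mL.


SV = EDV - ESV = 141 - 96 = 45 mL
EF = SV/EDV * 100 = 45/141 * 100
EF = 31.91%


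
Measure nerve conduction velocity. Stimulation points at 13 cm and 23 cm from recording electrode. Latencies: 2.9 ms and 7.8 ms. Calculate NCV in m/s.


Distance = (23 - 13) / 100 = 0.1 m
dt = (7.8 - 2.9) / 1000 = 0.0049 s
NCV = dist / dt = 20.41 m/s


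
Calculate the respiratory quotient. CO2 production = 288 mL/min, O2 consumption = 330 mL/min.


RQ = VCO2 / VO2
RQ = 288 / 330
RQ = 0.8727


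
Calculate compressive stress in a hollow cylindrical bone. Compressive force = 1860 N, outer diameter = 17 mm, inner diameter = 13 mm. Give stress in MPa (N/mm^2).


A = pi*(r_o^2 - r_i^2)
r_o = 8.5 mm, r_i = 6.5 mm
A = 94.2478 mm^2
sigma = F/A = 1860 / 94.2478
sigma = 19.74 MPa


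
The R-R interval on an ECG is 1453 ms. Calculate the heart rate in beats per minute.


HR = 60 / RR_interval(s)
RR = 1453 ms = 1.453 s
HR = 60 / 1.453 = 41.29 bpm


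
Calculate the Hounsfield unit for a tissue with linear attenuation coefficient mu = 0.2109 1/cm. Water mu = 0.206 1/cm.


HU = ((mu_tissue - mu_water) / mu_water) * 1000
HU = ((0.2109 - 0.206) / 0.206) * 1000
HU = 23.79


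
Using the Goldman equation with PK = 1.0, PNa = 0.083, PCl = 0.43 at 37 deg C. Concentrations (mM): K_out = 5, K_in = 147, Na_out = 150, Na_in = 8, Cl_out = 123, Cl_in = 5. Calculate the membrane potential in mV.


Vm = (RT/F)*ln((PK*Ko + PNa*Nao + PCl*Cli)/(PK*Ki + PNa*Nai + PCl*Clo))
Numer = 19.6, Denom = 200.554
Vm = -62.15 mV


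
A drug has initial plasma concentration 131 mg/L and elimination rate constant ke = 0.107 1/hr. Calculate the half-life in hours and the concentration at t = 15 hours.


t_half = ln(2) / ke = 0.693147 / 0.107 = 6.478 hr
C(t) = C0 * exp(-ke*t) = 131 * exp(-0.107*15)
C(15) = 26.32 mg/L


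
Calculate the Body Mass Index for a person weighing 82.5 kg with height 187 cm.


BMI = weight / height^2
height = 187 cm = 1.87 m
BMI = 82.5 / 1.87^2
BMI = 23.59 kg/m^2


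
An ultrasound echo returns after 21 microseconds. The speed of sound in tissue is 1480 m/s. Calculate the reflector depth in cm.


depth = c * t / 2
t = 21 us = 2.1000e-05 s
depth = 1480 * 2.1000e-05 / 2
depth = 0.01554 m = 1.554 cm


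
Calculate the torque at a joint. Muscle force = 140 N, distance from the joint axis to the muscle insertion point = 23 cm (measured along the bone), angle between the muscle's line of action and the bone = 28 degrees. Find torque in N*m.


Torque = F * d * sin(theta)   (moment arm = d*sin(theta))
d = 23 cm = 0.23 m
Torque = 140 * 0.23 * sin(28)
Torque = 15.12 N*m


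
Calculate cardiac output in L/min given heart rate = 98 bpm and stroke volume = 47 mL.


CO = HR * SV
CO = 98 * 47 / 1000
CO = 4.606 L/min


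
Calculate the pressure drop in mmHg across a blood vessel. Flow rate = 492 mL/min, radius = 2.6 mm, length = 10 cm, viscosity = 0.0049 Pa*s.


dP = 8*mu*L*Q / (pi*r^4)
Q = 492 mL/min = 8.2e-06 m^3/s
dP = 223.901 Pa = 223.901 / 133.322 mmHg = 1.679 mmHg


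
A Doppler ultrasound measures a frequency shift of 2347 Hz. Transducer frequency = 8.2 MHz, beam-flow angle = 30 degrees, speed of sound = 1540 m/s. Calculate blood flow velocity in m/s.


v = fd * c / (2 * f0 * cos(theta))
v = 2347 * 1540 / (2 * 8.2000e+06 * cos(30))
v = 0.2545 m/s


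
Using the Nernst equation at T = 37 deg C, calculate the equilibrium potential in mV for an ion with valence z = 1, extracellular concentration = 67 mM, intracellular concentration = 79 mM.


E = (RT/(zF)) * ln(C_out/C_in)
T = 37 + 273.15 = 310.15 K
E = (8.314 * 310.15 / (1 * 96485)) * ln(67/79)
E = -4.403 mV


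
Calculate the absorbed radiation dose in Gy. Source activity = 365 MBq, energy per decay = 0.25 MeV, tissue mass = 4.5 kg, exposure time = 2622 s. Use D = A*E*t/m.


A = 365 MBq = 3.6500e+08 Bq
E = 0.25 MeV = 4.005e-14 J
D = A*E*t/m = 3.6500e+08*4.005e-14*2622/4.5
D = 0.008518 Gy


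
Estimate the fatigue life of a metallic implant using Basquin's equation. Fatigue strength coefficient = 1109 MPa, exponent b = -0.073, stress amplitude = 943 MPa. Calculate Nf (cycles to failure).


sigma_a = sigma_f' * (2Nf)^b
2Nf = (sigma_a/sigma_f')^(1/b)
2Nf = (943/1109)^(1/-0.073)
2Nf = 9.2183995
Nf = 4.609


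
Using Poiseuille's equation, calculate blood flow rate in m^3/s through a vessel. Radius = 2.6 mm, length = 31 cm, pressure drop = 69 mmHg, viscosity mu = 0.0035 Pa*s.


Q = pi*r^4*dP / (8*mu*L)
r = 0.0026 m, L = 0.31 m
dP = 69 mmHg = 9199.218 Pa
Q = 1.5215e-04 m^3/s


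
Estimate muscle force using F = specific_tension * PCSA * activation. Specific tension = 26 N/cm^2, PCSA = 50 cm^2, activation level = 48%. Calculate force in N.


F = sigma * PCSA * activation
F = 26 * 50 * 0.48
F = 624 N


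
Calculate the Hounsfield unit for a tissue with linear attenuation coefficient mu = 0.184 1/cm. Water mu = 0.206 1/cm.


HU = ((mu_tissue - mu_water) / mu_water) * 1000
HU = ((0.184 - 0.206) / 0.206) * 1000
HU = -106.8


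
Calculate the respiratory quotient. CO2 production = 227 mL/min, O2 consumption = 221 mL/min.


RQ = VCO2 / VO2
RQ = 227 / 221
RQ = 1.027


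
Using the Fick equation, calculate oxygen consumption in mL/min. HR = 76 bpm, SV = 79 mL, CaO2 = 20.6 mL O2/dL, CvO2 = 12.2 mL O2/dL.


CO = HR*SV = 76*79/1000 = 6.004 L/min
a-v O2 diff = 20.6 - 12.2 = 8.4 mL/dL
VO2 = CO * (CaO2-CvO2) * 10 dL/L
VO2 = 6.004 * 8.4 * 10
VO2 = 504.3 mL/min


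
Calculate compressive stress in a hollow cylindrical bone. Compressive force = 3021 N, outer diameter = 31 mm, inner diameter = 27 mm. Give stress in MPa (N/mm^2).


A = pi*(r_o^2 - r_i^2)
r_o = 15.5 mm, r_i = 13.5 mm
A = 182.212 mm^2
sigma = F/A = 3021 / 182.212
sigma = 16.58 MPa


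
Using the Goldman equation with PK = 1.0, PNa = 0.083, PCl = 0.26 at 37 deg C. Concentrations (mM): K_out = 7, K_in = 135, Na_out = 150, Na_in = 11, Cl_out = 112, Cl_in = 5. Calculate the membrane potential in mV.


Vm = (RT/F)*ln((PK*Ko + PNa*Nao + PCl*Cli)/(PK*Ki + PNa*Nai + PCl*Clo))
Numer = 20.75, Denom = 165.033
Vm = -55.42 mV


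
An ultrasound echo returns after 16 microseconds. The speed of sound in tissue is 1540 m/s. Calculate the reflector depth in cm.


depth = c * t / 2
t = 16 us = 1.6000e-05 s
depth = 1540 * 1.6000e-05 / 2
depth = 0.01232 m = 1.232 cm


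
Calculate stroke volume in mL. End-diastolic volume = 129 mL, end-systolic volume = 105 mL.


SV = EDV - ESV
SV = 129 - 105
SV = 24 mL


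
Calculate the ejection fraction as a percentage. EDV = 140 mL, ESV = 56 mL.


SV = EDV - ESV = 140 - 56 = 84 mL
EF = SV/EDV * 100 = 84/140 * 100
EF = 60%


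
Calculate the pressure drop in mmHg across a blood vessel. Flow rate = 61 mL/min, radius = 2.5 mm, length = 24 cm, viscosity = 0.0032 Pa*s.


dP = 8*mu*L*Q / (pi*r^4)
Q = 61 mL/min = 1.01667e-06 m^3/s
dP = 50.9004 Pa = 50.9004 / 133.322 mmHg = 0.3818 mmHg


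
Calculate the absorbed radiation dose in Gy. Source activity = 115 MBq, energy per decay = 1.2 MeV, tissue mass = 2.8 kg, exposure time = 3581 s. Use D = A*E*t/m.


A = 115 MBq = 1.1500e+08 Bq
E = 1.2 MeV = 1.9224e-13 J
D = A*E*t/m = 1.1500e+08*1.9224e-13*3581/2.8
D = 0.02827 Gy


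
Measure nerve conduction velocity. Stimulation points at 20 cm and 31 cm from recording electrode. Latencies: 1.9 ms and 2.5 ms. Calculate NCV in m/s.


Distance = (31 - 20) / 100 = 0.11 m
dt = (2.5 - 1.9) / 1000 = 6.0000e-04 s
NCV = dist / dt = 183.3 m/s
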